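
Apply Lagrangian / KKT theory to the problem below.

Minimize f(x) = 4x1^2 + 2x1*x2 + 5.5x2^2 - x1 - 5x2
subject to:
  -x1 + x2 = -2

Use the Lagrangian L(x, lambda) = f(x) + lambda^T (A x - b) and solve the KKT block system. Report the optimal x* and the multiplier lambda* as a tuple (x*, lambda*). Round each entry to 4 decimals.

Form the Lagrangian:
  L(x, lambda) = (1/2) x^T Q x + c^T x + lambda^T (A x - b)
Stationarity (grad_x L = 0): Q x + c + A^T lambda = 0.
Primal feasibility: A x = b.

This gives the KKT block system:
  [ Q   A^T ] [ x     ]   [-c ]
  [ A    0  ] [ lambda ] = [ b ]

Solving the linear system:
  x*      = (1.3913, -0.6087)
  lambda* = (8.913)
  f(x*)   = 9.7391

x* = (1.3913, -0.6087), lambda* = (8.913)


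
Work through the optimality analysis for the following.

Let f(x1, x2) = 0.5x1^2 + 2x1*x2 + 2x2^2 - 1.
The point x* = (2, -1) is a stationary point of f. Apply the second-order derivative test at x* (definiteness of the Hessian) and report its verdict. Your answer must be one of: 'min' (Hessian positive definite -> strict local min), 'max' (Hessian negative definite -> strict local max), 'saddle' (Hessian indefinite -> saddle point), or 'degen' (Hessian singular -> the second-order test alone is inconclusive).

Compute the Hessian H = grad^2 f:
  H = [[1, 2], [2, 4]]
Verify stationarity: grad f(x*) = H x* + g = (0, 0).
Eigenvalues of H: 0, 5.
H has a zero eigenvalue (singular; positive semidefinite but not definite), so H is neither positive definite, negative definite, nor indefinite. The second-order test alone is inconclusive -> degen.
(Indeed, f is constant along the null direction of H through x*, so x* is not a strict local extremum.)

degen


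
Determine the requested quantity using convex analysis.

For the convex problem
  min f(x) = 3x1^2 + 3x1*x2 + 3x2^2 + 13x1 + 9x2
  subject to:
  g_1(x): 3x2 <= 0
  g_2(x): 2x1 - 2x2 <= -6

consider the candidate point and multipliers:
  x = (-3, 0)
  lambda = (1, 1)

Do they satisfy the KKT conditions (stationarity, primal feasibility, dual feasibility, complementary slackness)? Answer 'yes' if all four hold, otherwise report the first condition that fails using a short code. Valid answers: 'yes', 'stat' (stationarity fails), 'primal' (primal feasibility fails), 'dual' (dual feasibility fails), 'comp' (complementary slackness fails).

Gradient of f: grad f(x) = Q x + c = (-5, 0)
Constraint values g_i(x) = a_i^T x - b_i:
  g_1((-3, 0)) = 0
  g_2((-3, 0)) = 0
Stationarity residual: grad f(x) + sum_i lambda_i a_i = (-3, 1)
  -> stationarity FAILS
Primal feasibility (all g_i <= 0): OK
Dual feasibility (all lambda_i >= 0): OK
Complementary slackness (lambda_i * g_i(x) = 0 for all i): OK

Verdict: the first failing condition is stationarity -> stat.

stat


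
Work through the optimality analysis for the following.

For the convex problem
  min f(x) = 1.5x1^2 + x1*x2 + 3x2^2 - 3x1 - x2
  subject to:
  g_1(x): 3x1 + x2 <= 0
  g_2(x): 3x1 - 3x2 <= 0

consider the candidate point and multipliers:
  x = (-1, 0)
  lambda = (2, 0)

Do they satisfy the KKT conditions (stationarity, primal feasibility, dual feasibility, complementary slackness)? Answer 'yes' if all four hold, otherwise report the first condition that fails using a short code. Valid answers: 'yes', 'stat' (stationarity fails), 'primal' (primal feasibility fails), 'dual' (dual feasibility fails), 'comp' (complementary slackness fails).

Gradient of f: grad f(x) = Q x + c = (-6, -2)
Constraint values g_i(x) = a_i^T x - b_i:
  g_1((-1, 0)) = -3
  g_2((-1, 0)) = -3
Stationarity residual: grad f(x) + sum_i lambda_i a_i = (0, 0)
  -> stationarity OK
Primal feasibility (all g_i <= 0): OK
Dual feasibility (all lambda_i >= 0): OK
Complementary slackness (lambda_i * g_i(x) = 0 for all i): FAILS

Verdict: the first failing condition is complementary_slackness -> comp.

comp


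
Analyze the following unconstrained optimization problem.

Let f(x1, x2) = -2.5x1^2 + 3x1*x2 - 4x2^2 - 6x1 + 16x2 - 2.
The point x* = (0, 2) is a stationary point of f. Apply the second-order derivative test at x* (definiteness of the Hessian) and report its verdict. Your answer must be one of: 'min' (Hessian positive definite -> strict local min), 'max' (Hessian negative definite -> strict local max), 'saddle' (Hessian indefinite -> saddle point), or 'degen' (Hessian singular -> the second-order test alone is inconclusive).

Compute the Hessian H = grad^2 f:
  H = [[-5, 3], [3, -8]]
Verify stationarity: grad f(x*) = H x* + g = (0, 0).
Eigenvalues of H: -9.8541, -3.1459.
Both eigenvalues < 0, so H is negative definite -> x* is a strict local max.

max


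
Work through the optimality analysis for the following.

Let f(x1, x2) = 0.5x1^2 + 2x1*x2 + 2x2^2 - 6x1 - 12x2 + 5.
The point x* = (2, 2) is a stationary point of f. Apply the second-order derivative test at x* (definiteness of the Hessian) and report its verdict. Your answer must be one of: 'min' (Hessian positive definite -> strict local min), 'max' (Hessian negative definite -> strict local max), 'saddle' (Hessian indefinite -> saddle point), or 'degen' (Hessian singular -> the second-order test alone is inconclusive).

Compute the Hessian H = grad^2 f:
  H = [[1, 2], [2, 4]]
Verify stationarity: grad f(x*) = H x* + g = (0, 0).
Eigenvalues of H: 0, 5.
H has a zero eigenvalue (singular; positive semidefinite but not definite), so H is neither positive definite, negative definite, nor indefinite. The second-order test alone is inconclusive -> degen.
(Indeed, f is constant along the null direction of H through x*, so x* is not a strict local extremum.)

degen


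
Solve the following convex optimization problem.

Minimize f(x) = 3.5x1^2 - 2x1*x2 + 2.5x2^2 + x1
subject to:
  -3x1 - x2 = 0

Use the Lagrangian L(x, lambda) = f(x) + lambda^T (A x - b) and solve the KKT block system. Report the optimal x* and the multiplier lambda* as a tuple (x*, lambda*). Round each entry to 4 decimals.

Form the Lagrangian:
  L(x, lambda) = (1/2) x^T Q x + c^T x + lambda^T (A x - b)
Stationarity (grad_x L = 0): Q x + c + A^T lambda = 0.
Primal feasibility: A x = b.

This gives the KKT block system:
  [ Q   A^T ] [ x     ]   [-c ]
  [ A    0  ] [ lambda ] = [ b ]

Solving the linear system:
  x*      = (-0.0156, 0.0469)
  lambda* = (0.2656)
  f(x*)   = -0.0078

x* = (-0.0156, 0.0469), lambda* = (0.2656)


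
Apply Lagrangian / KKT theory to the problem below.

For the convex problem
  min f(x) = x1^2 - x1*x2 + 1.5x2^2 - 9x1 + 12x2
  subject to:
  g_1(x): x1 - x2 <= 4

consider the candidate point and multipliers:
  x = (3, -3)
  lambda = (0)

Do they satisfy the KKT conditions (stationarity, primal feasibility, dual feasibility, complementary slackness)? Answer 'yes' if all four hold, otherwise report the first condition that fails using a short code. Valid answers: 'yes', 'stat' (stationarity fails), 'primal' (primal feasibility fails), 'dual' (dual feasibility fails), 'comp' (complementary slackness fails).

Gradient of f: grad f(x) = Q x + c = (0, 0)
Constraint values g_i(x) = a_i^T x - b_i:
  g_1((3, -3)) = 2
Stationarity residual: grad f(x) + sum_i lambda_i a_i = (0, 0)
  -> stationarity OK
Primal feasibility (all g_i <= 0): FAILS
Dual feasibility (all lambda_i >= 0): OK
Complementary slackness (lambda_i * g_i(x) = 0 for all i): OK

Verdict: the first failing condition is primal_feasibility -> primal.

primal


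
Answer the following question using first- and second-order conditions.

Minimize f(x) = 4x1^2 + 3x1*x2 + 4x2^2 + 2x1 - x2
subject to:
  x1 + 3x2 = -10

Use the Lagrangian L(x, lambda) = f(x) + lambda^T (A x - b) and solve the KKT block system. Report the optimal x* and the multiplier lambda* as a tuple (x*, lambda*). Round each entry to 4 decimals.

Form the Lagrangian:
  L(x, lambda) = (1/2) x^T Q x + c^T x + lambda^T (A x - b)
Stationarity (grad_x L = 0): Q x + c + A^T lambda = 0.
Primal feasibility: A x = b.

This gives the KKT block system:
  [ Q   A^T ] [ x     ]   [-c ]
  [ A    0  ] [ lambda ] = [ b ]

Solving the linear system:
  x*      = (-0.1774, -3.2742)
  lambda* = (9.2419)
  f(x*)   = 47.6694

x* = (-0.1774, -3.2742), lambda* = (9.2419)


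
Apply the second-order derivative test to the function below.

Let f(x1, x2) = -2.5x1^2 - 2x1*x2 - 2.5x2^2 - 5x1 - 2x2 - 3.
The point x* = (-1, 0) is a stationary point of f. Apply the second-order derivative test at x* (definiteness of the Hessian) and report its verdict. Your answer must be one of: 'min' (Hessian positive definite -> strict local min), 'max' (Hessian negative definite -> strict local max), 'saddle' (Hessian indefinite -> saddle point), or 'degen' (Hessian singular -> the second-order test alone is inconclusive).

Compute the Hessian H = grad^2 f:
  H = [[-5, -2], [-2, -5]]
Verify stationarity: grad f(x*) = H x* + g = (0, 0).
Eigenvalues of H: -7, -3.
Both eigenvalues < 0, so H is negative definite -> x* is a strict local max.

max


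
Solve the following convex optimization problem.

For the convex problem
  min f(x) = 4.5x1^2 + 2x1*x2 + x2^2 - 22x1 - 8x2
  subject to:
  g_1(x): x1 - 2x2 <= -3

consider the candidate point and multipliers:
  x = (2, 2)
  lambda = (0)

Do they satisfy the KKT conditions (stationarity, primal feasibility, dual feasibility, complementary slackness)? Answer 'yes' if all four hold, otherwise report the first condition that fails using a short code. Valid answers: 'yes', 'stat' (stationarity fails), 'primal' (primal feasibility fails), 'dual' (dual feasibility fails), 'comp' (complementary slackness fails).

Gradient of f: grad f(x) = Q x + c = (0, 0)
Constraint values g_i(x) = a_i^T x - b_i:
  g_1((2, 2)) = 1
Stationarity residual: grad f(x) + sum_i lambda_i a_i = (0, 0)
  -> stationarity OK
Primal feasibility (all g_i <= 0): FAILS
Dual feasibility (all lambda_i >= 0): OK
Complementary slackness (lambda_i * g_i(x) = 0 for all i): OK

Verdict: the first failing condition is primal_feasibility -> primal.

primal


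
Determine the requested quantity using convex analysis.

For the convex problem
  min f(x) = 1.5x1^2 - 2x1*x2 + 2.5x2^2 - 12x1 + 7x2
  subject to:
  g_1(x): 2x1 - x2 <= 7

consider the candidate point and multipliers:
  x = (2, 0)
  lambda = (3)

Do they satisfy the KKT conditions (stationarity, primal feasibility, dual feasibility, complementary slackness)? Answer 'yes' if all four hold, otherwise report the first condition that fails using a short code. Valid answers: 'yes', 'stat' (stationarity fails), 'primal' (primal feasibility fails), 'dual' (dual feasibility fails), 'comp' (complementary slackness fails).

Gradient of f: grad f(x) = Q x + c = (-6, 3)
Constraint values g_i(x) = a_i^T x - b_i:
  g_1((2, 0)) = -3
Stationarity residual: grad f(x) + sum_i lambda_i a_i = (0, 0)
  -> stationarity OK
Primal feasibility (all g_i <= 0): OK
Dual feasibility (all lambda_i >= 0): OK
Complementary slackness (lambda_i * g_i(x) = 0 for all i): FAILS

Verdict: the first failing condition is complementary_slackness -> comp.

comp


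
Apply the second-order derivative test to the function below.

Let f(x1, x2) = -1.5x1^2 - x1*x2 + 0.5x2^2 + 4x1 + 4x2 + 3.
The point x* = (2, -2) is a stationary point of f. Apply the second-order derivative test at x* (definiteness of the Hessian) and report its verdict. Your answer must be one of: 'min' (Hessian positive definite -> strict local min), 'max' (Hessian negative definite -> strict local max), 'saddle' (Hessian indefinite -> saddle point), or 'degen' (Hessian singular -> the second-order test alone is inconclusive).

Compute the Hessian H = grad^2 f:
  H = [[-3, -1], [-1, 1]]
Verify stationarity: grad f(x*) = H x* + g = (0, 0).
Eigenvalues of H: -3.2361, 1.2361.
Eigenvalues have mixed signs, so H is indefinite -> x* is a saddle point.

saddle


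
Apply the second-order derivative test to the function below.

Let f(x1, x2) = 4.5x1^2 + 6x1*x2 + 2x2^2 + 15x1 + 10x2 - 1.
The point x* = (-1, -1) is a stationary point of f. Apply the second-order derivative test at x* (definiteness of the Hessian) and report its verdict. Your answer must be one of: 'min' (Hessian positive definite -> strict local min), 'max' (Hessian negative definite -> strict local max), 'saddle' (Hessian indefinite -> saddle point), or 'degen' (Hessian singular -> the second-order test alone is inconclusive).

Compute the Hessian H = grad^2 f:
  H = [[9, 6], [6, 4]]
Verify stationarity: grad f(x*) = H x* + g = (0, 0).
Eigenvalues of H: 0, 13.
H has a zero eigenvalue (singular; positive semidefinite but not definite), so H is neither positive definite, negative definite, nor indefinite. The second-order test alone is inconclusive -> degen.
(Indeed, f is constant along the null direction of H through x*, so x* is not a strict local extremum.)

degen


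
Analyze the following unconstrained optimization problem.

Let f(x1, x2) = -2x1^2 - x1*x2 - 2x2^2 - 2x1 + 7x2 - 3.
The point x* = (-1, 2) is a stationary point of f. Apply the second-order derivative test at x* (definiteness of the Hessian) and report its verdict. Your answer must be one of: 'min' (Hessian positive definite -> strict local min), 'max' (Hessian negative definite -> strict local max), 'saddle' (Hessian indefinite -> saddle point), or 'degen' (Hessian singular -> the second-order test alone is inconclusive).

Compute the Hessian H = grad^2 f:
  H = [[-4, -1], [-1, -4]]
Verify stationarity: grad f(x*) = H x* + g = (0, 0).
Eigenvalues of H: -5, -3.
Both eigenvalues < 0, so H is negative definite -> x* is a strict local max.

max


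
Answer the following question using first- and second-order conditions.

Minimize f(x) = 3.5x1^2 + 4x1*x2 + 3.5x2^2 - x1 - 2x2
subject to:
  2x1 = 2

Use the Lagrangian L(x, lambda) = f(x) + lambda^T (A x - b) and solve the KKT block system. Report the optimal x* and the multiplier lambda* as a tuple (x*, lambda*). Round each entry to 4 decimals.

Form the Lagrangian:
  L(x, lambda) = (1/2) x^T Q x + c^T x + lambda^T (A x - b)
Stationarity (grad_x L = 0): Q x + c + A^T lambda = 0.
Primal feasibility: A x = b.

This gives the KKT block system:
  [ Q   A^T ] [ x     ]   [-c ]
  [ A    0  ] [ lambda ] = [ b ]

Solving the linear system:
  x*      = (1, -0.2857)
  lambda* = (-2.4286)
  f(x*)   = 2.2143

x* = (1, -0.2857), lambda* = (-2.4286)


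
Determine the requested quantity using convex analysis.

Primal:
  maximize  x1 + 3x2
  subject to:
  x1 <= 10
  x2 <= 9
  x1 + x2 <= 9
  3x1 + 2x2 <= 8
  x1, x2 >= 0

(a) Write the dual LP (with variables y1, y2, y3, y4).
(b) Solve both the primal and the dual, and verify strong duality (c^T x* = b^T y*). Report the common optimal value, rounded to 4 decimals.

The standard primal-dual pair for 'max c^T x s.t. A x <= b, x >= 0' is:
  Dual:  min b^T y  s.t.  A^T y >= c,  y >= 0.

So the dual LP is:
  minimize  10y1 + 9y2 + 9y3 + 8y4
  subject to:
    y1 + y3 + 3y4 >= 1
    y2 + y3 + 2y4 >= 3
    y1, y2, y3, y4 >= 0

Solving the primal: x* = (0, 4).
  primal value c^T x* = 12.
Solving the dual: y* = (0, 0, 0, 1.5).
  dual value b^T y* = 12.
Strong duality: c^T x* = b^T y*. Confirmed.

12


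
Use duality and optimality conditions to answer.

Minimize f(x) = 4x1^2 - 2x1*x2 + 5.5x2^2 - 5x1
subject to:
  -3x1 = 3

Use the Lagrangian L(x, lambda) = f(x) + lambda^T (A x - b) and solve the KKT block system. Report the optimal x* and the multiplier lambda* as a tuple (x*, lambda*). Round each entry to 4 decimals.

Form the Lagrangian:
  L(x, lambda) = (1/2) x^T Q x + c^T x + lambda^T (A x - b)
Stationarity (grad_x L = 0): Q x + c + A^T lambda = 0.
Primal feasibility: A x = b.

This gives the KKT block system:
  [ Q   A^T ] [ x     ]   [-c ]
  [ A    0  ] [ lambda ] = [ b ]

Solving the linear system:
  x*      = (-1, -0.1818)
  lambda* = (-4.2121)
  f(x*)   = 8.8182

x* = (-1, -0.1818), lambda* = (-4.2121)


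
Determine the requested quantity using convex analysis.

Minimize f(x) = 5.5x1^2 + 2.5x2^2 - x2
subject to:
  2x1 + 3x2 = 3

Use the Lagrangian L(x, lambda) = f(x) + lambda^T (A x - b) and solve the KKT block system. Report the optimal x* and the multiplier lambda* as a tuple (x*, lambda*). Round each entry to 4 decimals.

Form the Lagrangian:
  L(x, lambda) = (1/2) x^T Q x + c^T x + lambda^T (A x - b)
Stationarity (grad_x L = 0): Q x + c + A^T lambda = 0.
Primal feasibility: A x = b.

This gives the KKT block system:
  [ Q   A^T ] [ x     ]   [-c ]
  [ A    0  ] [ lambda ] = [ b ]

Solving the linear system:
  x*      = (0.2017, 0.8655)
  lambda* = (-1.1092)
  f(x*)   = 1.2311

x* = (0.2017, 0.8655), lambda* = (-1.1092)


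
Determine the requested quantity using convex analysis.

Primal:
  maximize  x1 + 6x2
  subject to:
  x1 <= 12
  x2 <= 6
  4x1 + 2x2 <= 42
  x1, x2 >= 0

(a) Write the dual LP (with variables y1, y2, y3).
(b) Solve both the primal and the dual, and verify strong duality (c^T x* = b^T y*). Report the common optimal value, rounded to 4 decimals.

The standard primal-dual pair for 'max c^T x s.t. A x <= b, x >= 0' is:
  Dual:  min b^T y  s.t.  A^T y >= c,  y >= 0.

So the dual LP is:
  minimize  12y1 + 6y2 + 42y3
  subject to:
    y1 + 4y3 >= 1
    y2 + 2y3 >= 6
    y1, y2, y3 >= 0

Solving the primal: x* = (7.5, 6).
  primal value c^T x* = 43.5.
Solving the dual: y* = (0, 5.5, 0.25).
  dual value b^T y* = 43.5.
Strong duality: c^T x* = b^T y*. Confirmed.

43.5


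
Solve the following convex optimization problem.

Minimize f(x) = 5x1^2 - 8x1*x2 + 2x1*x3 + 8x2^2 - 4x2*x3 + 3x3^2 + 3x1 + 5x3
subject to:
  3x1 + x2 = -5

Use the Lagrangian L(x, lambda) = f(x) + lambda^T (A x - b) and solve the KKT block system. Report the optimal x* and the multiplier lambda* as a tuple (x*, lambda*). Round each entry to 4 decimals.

Form the Lagrangian:
  L(x, lambda) = (1/2) x^T Q x + c^T x + lambda^T (A x - b)
Stationarity (grad_x L = 0): Q x + c + A^T lambda = 0.
Primal feasibility: A x = b.

This gives the KKT block system:
  [ Q   A^T ] [ x     ]   [-c ]
  [ A    0  ] [ lambda ] = [ b ]

Solving the linear system:
  x*      = (-1.3268, -1.0197, -1.0709)
  lambda* = (1.4173)
  f(x*)   = -1.124

x* = (-1.3268, -1.0197, -1.0709), lambda* = (1.4173)


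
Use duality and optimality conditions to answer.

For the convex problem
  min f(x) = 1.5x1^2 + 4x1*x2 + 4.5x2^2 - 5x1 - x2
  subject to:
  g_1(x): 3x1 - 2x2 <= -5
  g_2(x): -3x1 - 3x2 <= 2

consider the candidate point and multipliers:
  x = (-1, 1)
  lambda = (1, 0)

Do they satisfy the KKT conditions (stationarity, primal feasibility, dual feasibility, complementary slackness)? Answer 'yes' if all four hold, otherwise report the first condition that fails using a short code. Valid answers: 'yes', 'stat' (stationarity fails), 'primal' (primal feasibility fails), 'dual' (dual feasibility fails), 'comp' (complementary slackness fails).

Gradient of f: grad f(x) = Q x + c = (-4, 4)
Constraint values g_i(x) = a_i^T x - b_i:
  g_1((-1, 1)) = 0
  g_2((-1, 1)) = -2
Stationarity residual: grad f(x) + sum_i lambda_i a_i = (-1, 2)
  -> stationarity FAILS
Primal feasibility (all g_i <= 0): OK
Dual feasibility (all lambda_i >= 0): OK
Complementary slackness (lambda_i * g_i(x) = 0 for all i): OK

Verdict: the first failing condition is stationarity -> stat.

stat


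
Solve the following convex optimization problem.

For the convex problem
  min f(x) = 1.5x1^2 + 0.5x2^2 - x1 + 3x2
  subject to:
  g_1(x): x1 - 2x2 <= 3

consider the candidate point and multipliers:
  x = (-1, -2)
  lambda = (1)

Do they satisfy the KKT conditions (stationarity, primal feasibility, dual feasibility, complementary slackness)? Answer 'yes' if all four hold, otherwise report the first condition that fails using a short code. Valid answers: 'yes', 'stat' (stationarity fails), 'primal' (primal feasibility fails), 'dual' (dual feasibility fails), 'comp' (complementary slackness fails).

Gradient of f: grad f(x) = Q x + c = (-4, 1)
Constraint values g_i(x) = a_i^T x - b_i:
  g_1((-1, -2)) = 0
Stationarity residual: grad f(x) + sum_i lambda_i a_i = (-3, -1)
  -> stationarity FAILS
Primal feasibility (all g_i <= 0): OK
Dual feasibility (all lambda_i >= 0): OK
Complementary slackness (lambda_i * g_i(x) = 0 for all i): OK

Verdict: the first failing condition is stationarity -> stat.

stat


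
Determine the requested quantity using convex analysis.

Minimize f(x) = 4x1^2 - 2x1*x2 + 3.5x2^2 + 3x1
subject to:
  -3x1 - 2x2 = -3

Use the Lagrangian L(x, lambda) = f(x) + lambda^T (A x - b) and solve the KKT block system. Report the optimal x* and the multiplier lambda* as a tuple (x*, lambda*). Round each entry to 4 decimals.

Form the Lagrangian:
  L(x, lambda) = (1/2) x^T Q x + c^T x + lambda^T (A x - b)
Stationarity (grad_x L = 0): Q x + c + A^T lambda = 0.
Primal feasibility: A x = b.

This gives the KKT block system:
  [ Q   A^T ] [ x     ]   [-c ]
  [ A    0  ] [ lambda ] = [ b ]

Solving the linear system:
  x*      = (0.5294, 0.7059)
  lambda* = (1.9412)
  f(x*)   = 3.7059

x* = (0.5294, 0.7059), lambda* = (1.9412)


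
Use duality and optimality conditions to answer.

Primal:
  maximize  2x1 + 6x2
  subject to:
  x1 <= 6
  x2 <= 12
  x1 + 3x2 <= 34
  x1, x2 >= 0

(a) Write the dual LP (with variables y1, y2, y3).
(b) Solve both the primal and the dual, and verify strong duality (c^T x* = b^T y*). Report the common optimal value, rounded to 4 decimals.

The standard primal-dual pair for 'max c^T x s.t. A x <= b, x >= 0' is:
  Dual:  min b^T y  s.t.  A^T y >= c,  y >= 0.

So the dual LP is:
  minimize  6y1 + 12y2 + 34y3
  subject to:
    y1 + y3 >= 2
    y2 + 3y3 >= 6
    y1, y2, y3 >= 0

Solving the primal: x* = (0, 11.3333).
  primal value c^T x* = 68.
Solving the dual: y* = (0, 0, 2).
  dual value b^T y* = 68.
Strong duality: c^T x* = b^T y*. Confirmed.

68


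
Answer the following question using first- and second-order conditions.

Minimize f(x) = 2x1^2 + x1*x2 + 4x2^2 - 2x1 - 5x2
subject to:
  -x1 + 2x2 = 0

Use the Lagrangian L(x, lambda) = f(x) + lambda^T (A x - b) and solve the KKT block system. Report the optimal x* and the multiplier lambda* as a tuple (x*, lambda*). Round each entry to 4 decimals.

Form the Lagrangian:
  L(x, lambda) = (1/2) x^T Q x + c^T x + lambda^T (A x - b)
Stationarity (grad_x L = 0): Q x + c + A^T lambda = 0.
Primal feasibility: A x = b.

This gives the KKT block system:
  [ Q   A^T ] [ x     ]   [-c ]
  [ A    0  ] [ lambda ] = [ b ]

Solving the linear system:
  x*      = (0.6429, 0.3214)
  lambda* = (0.8929)
  f(x*)   = -1.4464

x* = (0.6429, 0.3214), lambda* = (0.8929)


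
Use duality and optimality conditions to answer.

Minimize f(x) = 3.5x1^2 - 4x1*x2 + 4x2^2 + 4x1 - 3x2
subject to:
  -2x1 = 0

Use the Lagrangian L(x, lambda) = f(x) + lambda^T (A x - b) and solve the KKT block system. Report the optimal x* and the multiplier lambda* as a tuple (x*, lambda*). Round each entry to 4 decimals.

Form the Lagrangian:
  L(x, lambda) = (1/2) x^T Q x + c^T x + lambda^T (A x - b)
Stationarity (grad_x L = 0): Q x + c + A^T lambda = 0.
Primal feasibility: A x = b.

This gives the KKT block system:
  [ Q   A^T ] [ x     ]   [-c ]
  [ A    0  ] [ lambda ] = [ b ]

Solving the linear system:
  x*      = (0, 0.375)
  lambda* = (1.25)
  f(x*)   = -0.5625

x* = (0, 0.375), lambda* = (1.25)


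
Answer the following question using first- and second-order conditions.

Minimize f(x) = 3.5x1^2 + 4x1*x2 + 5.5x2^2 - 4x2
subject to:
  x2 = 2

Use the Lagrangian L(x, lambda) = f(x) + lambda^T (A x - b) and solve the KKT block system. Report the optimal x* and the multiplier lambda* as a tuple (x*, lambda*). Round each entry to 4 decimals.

Form the Lagrangian:
  L(x, lambda) = (1/2) x^T Q x + c^T x + lambda^T (A x - b)
Stationarity (grad_x L = 0): Q x + c + A^T lambda = 0.
Primal feasibility: A x = b.

This gives the KKT block system:
  [ Q   A^T ] [ x     ]   [-c ]
  [ A    0  ] [ lambda ] = [ b ]

Solving the linear system:
  x*      = (-1.1429, 2)
  lambda* = (-13.4286)
  f(x*)   = 9.4286

x* = (-1.1429, 2), lambda* = (-13.4286)


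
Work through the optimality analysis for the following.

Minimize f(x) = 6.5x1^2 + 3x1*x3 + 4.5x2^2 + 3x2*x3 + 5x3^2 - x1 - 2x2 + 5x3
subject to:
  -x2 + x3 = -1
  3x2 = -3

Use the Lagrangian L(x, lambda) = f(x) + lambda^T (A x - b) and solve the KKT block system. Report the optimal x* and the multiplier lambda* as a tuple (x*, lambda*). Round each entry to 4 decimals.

Form the Lagrangian:
  L(x, lambda) = (1/2) x^T Q x + c^T x + lambda^T (A x - b)
Stationarity (grad_x L = 0): Q x + c + A^T lambda = 0.
Primal feasibility: A x = b.

This gives the KKT block system:
  [ Q   A^T ] [ x     ]   [-c ]
  [ A    0  ] [ lambda ] = [ b ]

Solving the linear system:
  x*      = (0.5385, -1, -2)
  lambda* = (16.3846, 11.1282)
  f(x*)   = 20.6154

x* = (0.5385, -1, -2), lambda* = (16.3846, 11.1282)


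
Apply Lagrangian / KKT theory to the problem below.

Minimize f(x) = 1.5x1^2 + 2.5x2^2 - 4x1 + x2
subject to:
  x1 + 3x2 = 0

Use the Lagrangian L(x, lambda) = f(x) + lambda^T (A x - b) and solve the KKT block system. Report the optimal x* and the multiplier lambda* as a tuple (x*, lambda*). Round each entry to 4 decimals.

Form the Lagrangian:
  L(x, lambda) = (1/2) x^T Q x + c^T x + lambda^T (A x - b)
Stationarity (grad_x L = 0): Q x + c + A^T lambda = 0.
Primal feasibility: A x = b.

This gives the KKT block system:
  [ Q   A^T ] [ x     ]   [-c ]
  [ A    0  ] [ lambda ] = [ b ]

Solving the linear system:
  x*      = (1.2188, -0.4062)
  lambda* = (0.3437)
  f(x*)   = -2.6406

x* = (1.2188, -0.4062), lambda* = (0.3437)


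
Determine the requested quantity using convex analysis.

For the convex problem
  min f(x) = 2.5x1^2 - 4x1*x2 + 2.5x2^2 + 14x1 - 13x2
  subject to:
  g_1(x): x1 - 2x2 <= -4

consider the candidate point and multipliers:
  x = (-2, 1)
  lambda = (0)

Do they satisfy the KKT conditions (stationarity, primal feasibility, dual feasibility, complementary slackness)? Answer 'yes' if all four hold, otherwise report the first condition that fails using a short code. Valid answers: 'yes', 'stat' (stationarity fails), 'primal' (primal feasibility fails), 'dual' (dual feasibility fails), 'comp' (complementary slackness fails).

Gradient of f: grad f(x) = Q x + c = (0, 0)
Constraint values g_i(x) = a_i^T x - b_i:
  g_1((-2, 1)) = 0
Stationarity residual: grad f(x) + sum_i lambda_i a_i = (0, 0)
  -> stationarity OK
Primal feasibility (all g_i <= 0): OK
Dual feasibility (all lambda_i >= 0): OK
Complementary slackness (lambda_i * g_i(x) = 0 for all i): OK

Verdict: yes, KKT holds.

yes


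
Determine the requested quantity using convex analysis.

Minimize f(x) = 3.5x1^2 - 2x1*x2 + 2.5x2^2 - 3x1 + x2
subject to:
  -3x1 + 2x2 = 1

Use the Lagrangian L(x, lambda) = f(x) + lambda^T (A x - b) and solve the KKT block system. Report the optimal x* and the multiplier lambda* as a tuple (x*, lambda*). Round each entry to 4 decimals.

Form the Lagrangian:
  L(x, lambda) = (1/2) x^T Q x + c^T x + lambda^T (A x - b)
Stationarity (grad_x L = 0): Q x + c + A^T lambda = 0.
Primal feasibility: A x = b.

This gives the KKT block system:
  [ Q   A^T ] [ x     ]   [-c ]
  [ A    0  ] [ lambda ] = [ b ]

Solving the linear system:
  x*      = (-0.102, 0.3469)
  lambda* = (-1.4694)
  f(x*)   = 1.0612

x* = (-0.102, 0.3469), lambda* = (-1.4694)


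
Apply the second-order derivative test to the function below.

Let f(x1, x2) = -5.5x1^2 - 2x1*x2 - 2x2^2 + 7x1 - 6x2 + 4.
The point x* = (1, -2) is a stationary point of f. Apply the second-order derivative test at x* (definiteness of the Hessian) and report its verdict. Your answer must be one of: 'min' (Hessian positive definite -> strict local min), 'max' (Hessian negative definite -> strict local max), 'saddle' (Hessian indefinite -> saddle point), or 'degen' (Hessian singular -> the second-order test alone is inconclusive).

Compute the Hessian H = grad^2 f:
  H = [[-11, -2], [-2, -4]]
Verify stationarity: grad f(x*) = H x* + g = (0, 0).
Eigenvalues of H: -11.5311, -3.4689.
Both eigenvalues < 0, so H is negative definite -> x* is a strict local max.

max


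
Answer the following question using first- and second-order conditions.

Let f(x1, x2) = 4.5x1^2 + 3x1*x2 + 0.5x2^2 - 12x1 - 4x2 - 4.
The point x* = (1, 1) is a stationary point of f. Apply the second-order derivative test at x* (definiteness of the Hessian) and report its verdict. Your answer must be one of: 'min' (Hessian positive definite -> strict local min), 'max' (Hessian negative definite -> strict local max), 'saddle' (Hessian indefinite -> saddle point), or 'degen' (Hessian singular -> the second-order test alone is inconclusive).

Compute the Hessian H = grad^2 f:
  H = [[9, 3], [3, 1]]
Verify stationarity: grad f(x*) = H x* + g = (0, 0).
Eigenvalues of H: 0, 10.
H has a zero eigenvalue (singular; positive semidefinite but not definite), so H is neither positive definite, negative definite, nor indefinite. The second-order test alone is inconclusive -> degen.
(Indeed, f is constant along the null direction of H through x*, so x* is not a strict local extremum.)

degen


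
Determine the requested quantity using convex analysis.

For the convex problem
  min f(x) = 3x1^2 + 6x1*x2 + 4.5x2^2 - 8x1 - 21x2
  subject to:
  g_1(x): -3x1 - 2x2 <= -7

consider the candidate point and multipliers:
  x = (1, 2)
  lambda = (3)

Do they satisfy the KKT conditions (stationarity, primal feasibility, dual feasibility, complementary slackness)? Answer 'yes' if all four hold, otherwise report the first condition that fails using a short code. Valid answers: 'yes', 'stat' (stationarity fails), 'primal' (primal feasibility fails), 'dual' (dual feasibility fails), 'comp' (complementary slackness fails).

Gradient of f: grad f(x) = Q x + c = (10, 3)
Constraint values g_i(x) = a_i^T x - b_i:
  g_1((1, 2)) = 0
Stationarity residual: grad f(x) + sum_i lambda_i a_i = (1, -3)
  -> stationarity FAILS
Primal feasibility (all g_i <= 0): OK
Dual feasibility (all lambda_i >= 0): OK
Complementary slackness (lambda_i * g_i(x) = 0 for all i): OK

Verdict: the first failing condition is stationarity -> stat.

stat


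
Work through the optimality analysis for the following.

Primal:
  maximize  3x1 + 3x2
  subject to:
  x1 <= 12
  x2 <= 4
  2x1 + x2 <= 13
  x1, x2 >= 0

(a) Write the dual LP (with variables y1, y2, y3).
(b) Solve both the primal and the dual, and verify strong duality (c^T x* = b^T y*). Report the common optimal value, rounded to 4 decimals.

The standard primal-dual pair for 'max c^T x s.t. A x <= b, x >= 0' is:
  Dual:  min b^T y  s.t.  A^T y >= c,  y >= 0.

So the dual LP is:
  minimize  12y1 + 4y2 + 13y3
  subject to:
    y1 + 2y3 >= 3
    y2 + y3 >= 3
    y1, y2, y3 >= 0

Solving the primal: x* = (4.5, 4).
  primal value c^T x* = 25.5.
Solving the dual: y* = (0, 1.5, 1.5).
  dual value b^T y* = 25.5.
Strong duality: c^T x* = b^T y*. Confirmed.

25.5


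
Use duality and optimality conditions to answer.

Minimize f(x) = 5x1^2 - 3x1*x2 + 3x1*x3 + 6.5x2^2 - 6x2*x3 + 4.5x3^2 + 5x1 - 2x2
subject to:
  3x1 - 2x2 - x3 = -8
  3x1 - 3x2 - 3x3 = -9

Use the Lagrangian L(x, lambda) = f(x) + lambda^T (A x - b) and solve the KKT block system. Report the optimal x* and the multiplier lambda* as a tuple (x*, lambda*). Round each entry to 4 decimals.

Form the Lagrangian:
  L(x, lambda) = (1/2) x^T Q x + c^T x + lambda^T (A x - b)
Stationarity (grad_x L = 0): Q x + c + A^T lambda = 0.
Primal feasibility: A x = b.

This gives the KKT block system:
  [ Q   A^T ] [ x     ]   [-c ]
  [ A    0  ] [ lambda ] = [ b ]

Solving the linear system:
  x*      = (-2.3636, 0.2727, 0.3636)
  lambda* = (11.9091, -5.7879)
  f(x*)   = 15.4091

x* = (-2.3636, 0.2727, 0.3636), lambda* = (11.9091, -5.7879)


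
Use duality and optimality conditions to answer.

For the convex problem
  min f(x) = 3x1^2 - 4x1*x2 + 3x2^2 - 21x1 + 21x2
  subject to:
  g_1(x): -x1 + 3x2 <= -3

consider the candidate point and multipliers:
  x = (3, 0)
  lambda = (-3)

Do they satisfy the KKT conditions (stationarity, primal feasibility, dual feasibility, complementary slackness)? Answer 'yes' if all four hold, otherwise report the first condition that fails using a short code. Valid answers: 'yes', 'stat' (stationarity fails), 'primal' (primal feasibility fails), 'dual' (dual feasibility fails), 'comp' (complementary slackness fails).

Gradient of f: grad f(x) = Q x + c = (-3, 9)
Constraint values g_i(x) = a_i^T x - b_i:
  g_1((3, 0)) = 0
Stationarity residual: grad f(x) + sum_i lambda_i a_i = (0, 0)
  -> stationarity OK
Primal feasibility (all g_i <= 0): OK
Dual feasibility (all lambda_i >= 0): FAILS
Complementary slackness (lambda_i * g_i(x) = 0 for all i): OK

Verdict: the first failing condition is dual_feasibility -> dual.

dual


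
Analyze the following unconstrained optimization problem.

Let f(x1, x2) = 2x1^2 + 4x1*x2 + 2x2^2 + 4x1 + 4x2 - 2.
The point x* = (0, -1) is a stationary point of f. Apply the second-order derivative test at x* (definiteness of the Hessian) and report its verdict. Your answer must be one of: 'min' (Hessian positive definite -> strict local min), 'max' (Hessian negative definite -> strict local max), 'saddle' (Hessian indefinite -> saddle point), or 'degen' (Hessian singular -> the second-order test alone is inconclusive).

Compute the Hessian H = grad^2 f:
  H = [[4, 4], [4, 4]]
Verify stationarity: grad f(x*) = H x* + g = (0, 0).
Eigenvalues of H: 0, 8.
H has a zero eigenvalue (singular; positive semidefinite but not definite), so H is neither positive definite, negative definite, nor indefinite. The second-order test alone is inconclusive -> degen.
(Indeed, f is constant along the null direction of H through x*, so x* is not a strict local extremum.)

degen


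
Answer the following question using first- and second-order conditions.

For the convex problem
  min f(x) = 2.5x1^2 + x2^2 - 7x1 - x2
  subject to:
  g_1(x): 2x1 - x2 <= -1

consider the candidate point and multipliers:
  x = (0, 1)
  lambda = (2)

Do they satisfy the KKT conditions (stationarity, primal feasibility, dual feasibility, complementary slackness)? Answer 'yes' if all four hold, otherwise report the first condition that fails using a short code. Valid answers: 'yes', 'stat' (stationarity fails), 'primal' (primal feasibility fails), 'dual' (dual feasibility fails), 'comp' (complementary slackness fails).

Gradient of f: grad f(x) = Q x + c = (-7, 1)
Constraint values g_i(x) = a_i^T x - b_i:
  g_1((0, 1)) = 0
Stationarity residual: grad f(x) + sum_i lambda_i a_i = (-3, -1)
  -> stationarity FAILS
Primal feasibility (all g_i <= 0): OK
Dual feasibility (all lambda_i >= 0): OK
Complementary slackness (lambda_i * g_i(x) = 0 for all i): OK

Verdict: the first failing condition is stationarity -> stat.

stat


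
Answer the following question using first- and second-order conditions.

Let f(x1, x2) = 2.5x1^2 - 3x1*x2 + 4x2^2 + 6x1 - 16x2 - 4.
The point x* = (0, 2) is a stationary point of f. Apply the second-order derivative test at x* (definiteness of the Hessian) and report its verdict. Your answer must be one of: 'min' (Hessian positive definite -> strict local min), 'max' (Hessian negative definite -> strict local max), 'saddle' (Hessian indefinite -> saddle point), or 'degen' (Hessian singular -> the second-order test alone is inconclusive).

Compute the Hessian H = grad^2 f:
  H = [[5, -3], [-3, 8]]
Verify stationarity: grad f(x*) = H x* + g = (0, 0).
Eigenvalues of H: 3.1459, 9.8541.
Both eigenvalues > 0, so H is positive definite -> x* is a strict local min.

min


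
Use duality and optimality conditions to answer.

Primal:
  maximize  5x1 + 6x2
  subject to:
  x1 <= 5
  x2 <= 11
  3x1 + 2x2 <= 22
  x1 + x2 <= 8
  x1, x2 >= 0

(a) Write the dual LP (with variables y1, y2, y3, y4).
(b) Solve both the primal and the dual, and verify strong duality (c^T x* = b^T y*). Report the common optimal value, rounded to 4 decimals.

The standard primal-dual pair for 'max c^T x s.t. A x <= b, x >= 0' is:
  Dual:  min b^T y  s.t.  A^T y >= c,  y >= 0.

So the dual LP is:
  minimize  5y1 + 11y2 + 22y3 + 8y4
  subject to:
    y1 + 3y3 + y4 >= 5
    y2 + 2y3 + y4 >= 6
    y1, y2, y3, y4 >= 0

Solving the primal: x* = (0, 8).
  primal value c^T x* = 48.
Solving the dual: y* = (0, 0, 0, 6).
  dual value b^T y* = 48.
Strong duality: c^T x* = b^T y*. Confirmed.

48


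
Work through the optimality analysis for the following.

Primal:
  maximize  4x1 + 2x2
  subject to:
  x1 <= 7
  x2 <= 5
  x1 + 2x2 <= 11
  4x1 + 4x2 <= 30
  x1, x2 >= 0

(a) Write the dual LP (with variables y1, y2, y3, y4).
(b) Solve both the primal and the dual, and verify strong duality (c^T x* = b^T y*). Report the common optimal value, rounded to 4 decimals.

The standard primal-dual pair for 'max c^T x s.t. A x <= b, x >= 0' is:
  Dual:  min b^T y  s.t.  A^T y >= c,  y >= 0.

So the dual LP is:
  minimize  7y1 + 5y2 + 11y3 + 30y4
  subject to:
    y1 + y3 + 4y4 >= 4
    y2 + 2y3 + 4y4 >= 2
    y1, y2, y3, y4 >= 0

Solving the primal: x* = (7, 0.5).
  primal value c^T x* = 29.
Solving the dual: y* = (2, 0, 0, 0.5).
  dual value b^T y* = 29.
Strong duality: c^T x* = b^T y*. Confirmed.

29


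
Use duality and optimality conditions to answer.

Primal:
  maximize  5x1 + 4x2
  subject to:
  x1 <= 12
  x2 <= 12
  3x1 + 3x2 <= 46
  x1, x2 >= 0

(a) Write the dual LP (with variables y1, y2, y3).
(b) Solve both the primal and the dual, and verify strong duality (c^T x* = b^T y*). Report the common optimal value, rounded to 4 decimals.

The standard primal-dual pair for 'max c^T x s.t. A x <= b, x >= 0' is:
  Dual:  min b^T y  s.t.  A^T y >= c,  y >= 0.

So the dual LP is:
  minimize  12y1 + 12y2 + 46y3
  subject to:
    y1 + 3y3 >= 5
    y2 + 3y3 >= 4
    y1, y2, y3 >= 0

Solving the primal: x* = (12, 3.3333).
  primal value c^T x* = 73.3333.
Solving the dual: y* = (1, 0, 1.3333).
  dual value b^T y* = 73.3333.
Strong duality: c^T x* = b^T y*. Confirmed.

73.3333


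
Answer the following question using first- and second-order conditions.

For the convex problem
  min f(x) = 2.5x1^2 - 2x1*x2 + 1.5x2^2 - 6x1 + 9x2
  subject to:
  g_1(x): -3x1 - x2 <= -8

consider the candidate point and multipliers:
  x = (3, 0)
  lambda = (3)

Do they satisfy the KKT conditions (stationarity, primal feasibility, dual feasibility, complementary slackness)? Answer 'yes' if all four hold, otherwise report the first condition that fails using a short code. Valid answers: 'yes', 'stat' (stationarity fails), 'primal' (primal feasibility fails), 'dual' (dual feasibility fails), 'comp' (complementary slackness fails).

Gradient of f: grad f(x) = Q x + c = (9, 3)
Constraint values g_i(x) = a_i^T x - b_i:
  g_1((3, 0)) = -1
Stationarity residual: grad f(x) + sum_i lambda_i a_i = (0, 0)
  -> stationarity OK
Primal feasibility (all g_i <= 0): OK
Dual feasibility (all lambda_i >= 0): OK
Complementary slackness (lambda_i * g_i(x) = 0 for all i): FAILS

Verdict: the first failing condition is complementary_slackness -> comp.

comp


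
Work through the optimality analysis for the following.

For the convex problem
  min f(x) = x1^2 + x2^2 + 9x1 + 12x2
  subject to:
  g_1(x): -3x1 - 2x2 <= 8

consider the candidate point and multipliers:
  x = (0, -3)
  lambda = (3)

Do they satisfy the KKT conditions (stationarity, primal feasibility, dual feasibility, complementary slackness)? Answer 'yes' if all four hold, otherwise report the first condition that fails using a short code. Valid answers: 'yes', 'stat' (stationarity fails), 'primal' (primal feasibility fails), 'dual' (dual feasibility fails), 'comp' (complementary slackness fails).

Gradient of f: grad f(x) = Q x + c = (9, 6)
Constraint values g_i(x) = a_i^T x - b_i:
  g_1((0, -3)) = -2
Stationarity residual: grad f(x) + sum_i lambda_i a_i = (0, 0)
  -> stationarity OK
Primal feasibility (all g_i <= 0): OK
Dual feasibility (all lambda_i >= 0): OK
Complementary slackness (lambda_i * g_i(x) = 0 for all i): FAILS

Verdict: the first failing condition is complementary_slackness -> comp.

comp


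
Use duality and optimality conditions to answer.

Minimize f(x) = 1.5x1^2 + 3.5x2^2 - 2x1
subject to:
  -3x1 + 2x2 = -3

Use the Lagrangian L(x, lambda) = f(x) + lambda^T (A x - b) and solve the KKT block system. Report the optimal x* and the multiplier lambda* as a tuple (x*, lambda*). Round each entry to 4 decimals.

Form the Lagrangian:
  L(x, lambda) = (1/2) x^T Q x + c^T x + lambda^T (A x - b)
Stationarity (grad_x L = 0): Q x + c + A^T lambda = 0.
Primal feasibility: A x = b.

This gives the KKT block system:
  [ Q   A^T ] [ x     ]   [-c ]
  [ A    0  ] [ lambda ] = [ b ]

Solving the linear system:
  x*      = (0.9467, -0.08)
  lambda* = (0.28)
  f(x*)   = -0.5267

x* = (0.9467, -0.08), lambda* = (0.28)
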